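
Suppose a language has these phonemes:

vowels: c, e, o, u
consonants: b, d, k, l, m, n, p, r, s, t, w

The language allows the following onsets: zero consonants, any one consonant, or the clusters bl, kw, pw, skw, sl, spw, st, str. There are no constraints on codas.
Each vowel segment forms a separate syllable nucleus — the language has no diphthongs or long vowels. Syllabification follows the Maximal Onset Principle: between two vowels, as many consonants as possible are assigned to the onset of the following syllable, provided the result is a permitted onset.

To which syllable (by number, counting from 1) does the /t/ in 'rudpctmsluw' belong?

Nuclei (vowels): u, c, u → 3 syllables.
V1 /u/ – V2 /c/: /dp/; trying suffixes from longest down, /p/ is the first permitted one, so coda /d/ | onset /p/.
V2 /c/ – V3 /u/: /tmsl/ splits as /tm/ + /sl/ (/sl/ is the longest suffix that is a licit onset).
Result: rud.pctm.sluw.
The /t/ is in the coda of syllable 2 (/pctm/).

2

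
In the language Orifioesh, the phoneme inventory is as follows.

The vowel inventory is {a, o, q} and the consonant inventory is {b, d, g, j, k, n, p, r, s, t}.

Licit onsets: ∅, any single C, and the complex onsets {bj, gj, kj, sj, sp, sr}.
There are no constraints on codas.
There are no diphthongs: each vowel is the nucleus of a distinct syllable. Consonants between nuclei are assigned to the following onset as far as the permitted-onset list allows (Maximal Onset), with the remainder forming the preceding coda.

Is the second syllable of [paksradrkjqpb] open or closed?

Vowels present: a, a, q; each is a nucleus, giving 3 syllables.
Between /a/ (V1) and /a/ (V2): /ksr/; trying suffixes from longest down, /sr/ is the first permitted one, so coda /k/ | onset /sr/.
Between /a/ (V2) and /q/ (V3): /drkj/ — longest licit onset from the right is /kj/, leaving /dr/ as coda.
Result: pak.sradr.kjqpb.
Syllable 2 is /sradr/ with coda /dr/, so it is closed.

closed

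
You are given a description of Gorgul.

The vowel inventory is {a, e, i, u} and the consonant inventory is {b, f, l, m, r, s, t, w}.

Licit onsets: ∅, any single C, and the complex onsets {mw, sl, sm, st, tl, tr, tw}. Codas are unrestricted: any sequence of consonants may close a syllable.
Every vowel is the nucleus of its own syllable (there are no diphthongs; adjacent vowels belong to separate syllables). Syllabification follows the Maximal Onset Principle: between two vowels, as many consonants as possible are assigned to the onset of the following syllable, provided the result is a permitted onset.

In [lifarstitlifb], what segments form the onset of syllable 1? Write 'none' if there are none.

Vowels present: i, a, i, i; each is a nucleus, giving 4 syllables.
Between /i/ (V1) and /a/ (V2): just /f/ — single C goes to the following onset.
Between /a/ (V2) and /i/ (V3): /rst/ — longest licit onset from the right is /st/, leaving /r/ as coda.
Between /i/ (V3) and /i/ (V4): /tl/ — entire cluster is a permitted onset → onset /tl/, coda ∅.
Result: li.far.sti.tlifb.
Syllable 1 is /li/: onset /l/, nucleus /i/, coda ∅.

l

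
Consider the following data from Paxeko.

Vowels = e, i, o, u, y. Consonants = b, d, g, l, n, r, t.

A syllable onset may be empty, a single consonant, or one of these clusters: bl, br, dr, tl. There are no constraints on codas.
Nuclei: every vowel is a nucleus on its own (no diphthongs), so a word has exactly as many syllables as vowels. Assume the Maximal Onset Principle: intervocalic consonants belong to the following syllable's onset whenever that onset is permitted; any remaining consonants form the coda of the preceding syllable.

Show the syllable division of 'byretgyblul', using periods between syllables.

by.ret.gy.blul

The vowels are y, e, y, u — 4 nuclei, so 4 syllables.
σ1/σ2 boundary: just /r/ — single C goes to the following onset.
σ2/σ3 boundary: cluster /tg/ — the longest permitted-onset suffix is /g/; onset = /g/, preceding coda = /t/.
σ3/σ4 boundary: /bl/ — entire cluster is a permitted onset → onset /bl/, coda ∅.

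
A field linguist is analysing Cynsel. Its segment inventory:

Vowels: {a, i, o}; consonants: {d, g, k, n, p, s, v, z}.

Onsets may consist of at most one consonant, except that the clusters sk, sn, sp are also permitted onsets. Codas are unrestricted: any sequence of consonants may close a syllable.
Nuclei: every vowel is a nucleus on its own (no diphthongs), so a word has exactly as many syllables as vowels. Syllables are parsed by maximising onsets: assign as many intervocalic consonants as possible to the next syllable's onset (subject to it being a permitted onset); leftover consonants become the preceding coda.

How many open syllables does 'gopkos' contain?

0

The vowels are o, o — 2 nuclei, so 2 syllables.
/o…o/ gap (V1→V2): /pk/ — longest licit onset from the right is /k/, leaving /p/ as coda.
Syllabification: gop.kos.
Classifying each syllable: /gop/ (closed), /kos/ (closed).
Open syllables: 0.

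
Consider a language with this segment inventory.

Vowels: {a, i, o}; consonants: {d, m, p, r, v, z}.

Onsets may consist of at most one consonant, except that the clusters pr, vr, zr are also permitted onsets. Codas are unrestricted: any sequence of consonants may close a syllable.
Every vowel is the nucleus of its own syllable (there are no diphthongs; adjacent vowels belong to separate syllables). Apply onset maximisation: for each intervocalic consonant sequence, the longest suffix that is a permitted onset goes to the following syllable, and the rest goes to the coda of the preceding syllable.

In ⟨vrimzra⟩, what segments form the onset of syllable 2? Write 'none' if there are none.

zr

Vowels present: i, a; each is a nucleus, giving 2 syllables.
/i…a/ gap (V1→V2): /mzr/ — longest licit onset from the right is /zr/, leaving /m/ as coda.
Putting it together: vrim.zra.
Syllable 2 is /zra/: onset /zr/, nucleus /a/, coda ∅.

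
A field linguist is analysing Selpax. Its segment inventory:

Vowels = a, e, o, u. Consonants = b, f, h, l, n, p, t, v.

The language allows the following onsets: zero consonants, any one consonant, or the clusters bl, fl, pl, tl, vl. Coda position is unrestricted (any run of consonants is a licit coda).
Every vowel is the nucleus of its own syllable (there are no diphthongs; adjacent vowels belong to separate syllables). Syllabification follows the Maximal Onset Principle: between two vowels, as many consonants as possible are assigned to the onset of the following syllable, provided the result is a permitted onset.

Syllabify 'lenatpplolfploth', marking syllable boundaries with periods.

Vowels present: e, a, o, o; each is a nucleus, giving 4 syllables.
V1 /e/ – V2 /a/: /n/ is a single consonant, so it becomes the next onset.
V2 /a/ – V3 /o/: /tppl/ — longest licit onset from the right is /pl/, leaving /tp/ as coda.
V3 /o/ – V4 /o/: /lfpl/ splits as /lf/ + /pl/ (/pl/ is the longest suffix that is a licit onset).

le.natp.plolf.ploth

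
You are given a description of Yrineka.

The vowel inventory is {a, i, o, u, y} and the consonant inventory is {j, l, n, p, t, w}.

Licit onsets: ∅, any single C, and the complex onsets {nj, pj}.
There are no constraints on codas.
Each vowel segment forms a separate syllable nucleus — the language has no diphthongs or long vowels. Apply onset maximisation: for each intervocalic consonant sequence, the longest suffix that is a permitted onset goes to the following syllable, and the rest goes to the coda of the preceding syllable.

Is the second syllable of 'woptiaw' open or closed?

Nuclei (vowels): o, i, a → 3 syllables.
V1 /o/ – V2 /i/: /pt/; trying suffixes from longest down, /t/ is the first permitted one, so coda /p/ | onset /t/.
V2 /i/ – V3 /a/: nothing intervenes; syllable break is V.V.
So the parse is wop.ti.aw.
Syllable 2 is /ti/; it ends in its nucleus with no coda, so it is open.

open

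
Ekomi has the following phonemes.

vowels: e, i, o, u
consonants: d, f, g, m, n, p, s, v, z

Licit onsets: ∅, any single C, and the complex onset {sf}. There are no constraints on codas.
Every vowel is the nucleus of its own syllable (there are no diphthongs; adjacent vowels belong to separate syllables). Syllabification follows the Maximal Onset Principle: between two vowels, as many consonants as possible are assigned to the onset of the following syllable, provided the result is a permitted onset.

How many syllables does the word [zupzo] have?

Vowels present: u, o; each is a nucleus, giving 2 syllables.

2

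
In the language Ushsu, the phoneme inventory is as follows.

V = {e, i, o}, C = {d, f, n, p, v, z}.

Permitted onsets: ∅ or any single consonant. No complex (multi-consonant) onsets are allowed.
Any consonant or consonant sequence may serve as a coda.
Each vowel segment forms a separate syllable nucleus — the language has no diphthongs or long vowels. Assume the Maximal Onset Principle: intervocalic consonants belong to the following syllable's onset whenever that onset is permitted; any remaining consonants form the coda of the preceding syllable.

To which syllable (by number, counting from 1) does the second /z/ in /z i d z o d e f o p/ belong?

Vowels present: i, o, e, o; each is a nucleus, giving 4 syllables.
Between /i/ (V1) and /o/ (V2): /dz/ — longest licit onset from the right is /z/, leaving /d/ as coda.
Between /o/ (V2) and /e/ (V3): /d/ → onset of the next syllable (single consonants are always licit onsets).
Between /e/ (V3) and /o/ (V4): just /f/ — single C goes to the following onset.
So the parse is zid.zo.de.fop.
The second /z/ is in the onset of syllable 2 (/zo/).

2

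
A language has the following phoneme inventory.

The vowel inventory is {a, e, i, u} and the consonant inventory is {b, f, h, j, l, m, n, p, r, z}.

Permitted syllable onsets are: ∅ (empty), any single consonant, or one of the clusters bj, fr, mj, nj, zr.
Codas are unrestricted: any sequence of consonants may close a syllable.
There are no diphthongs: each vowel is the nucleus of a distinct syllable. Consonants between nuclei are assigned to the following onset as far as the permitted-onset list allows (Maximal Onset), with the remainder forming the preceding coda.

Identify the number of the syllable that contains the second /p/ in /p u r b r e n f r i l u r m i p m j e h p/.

Nuclei (vowels): u, e, i, u, i, e → 6 syllables.
/u…e/ gap (V1→V2): /rbr/; trying suffixes from longest down, /r/ is the first permitted one, so coda /rb/ | onset /r/.
/e…i/ gap (V2→V3): /nfr/ splits as /n/ + /fr/ (/fr/ is the longest suffix that is a licit onset).
/i…u/ gap (V3→V4): /l/ → onset of the next syllable (single consonants are always licit onsets).
/u…i/ gap (V4→V5): /rm/ splits as /r/ + /m/ (/m/ is the longest suffix that is a licit onset).
/i…e/ gap (V5→V6): /pmj/ splits as /p/ + /mj/ (/mj/ is the longest suffix that is a licit onset).
Result: purb.ren.fri.lur.mip.mjehp.
The second /p/ is in the coda of syllable 5 (/mip/).

5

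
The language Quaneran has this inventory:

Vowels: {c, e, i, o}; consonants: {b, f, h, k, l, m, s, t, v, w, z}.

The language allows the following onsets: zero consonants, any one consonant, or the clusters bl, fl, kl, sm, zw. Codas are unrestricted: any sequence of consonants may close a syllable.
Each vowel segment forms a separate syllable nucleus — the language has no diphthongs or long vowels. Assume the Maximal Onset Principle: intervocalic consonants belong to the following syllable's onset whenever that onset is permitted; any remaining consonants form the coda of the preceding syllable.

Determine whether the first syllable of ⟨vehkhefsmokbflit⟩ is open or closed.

The vowels are e, e, o, i — 4 nuclei, so 4 syllables.
σ1/σ2 boundary: cluster /hkh/ — the longest permitted-onset suffix is /h/; onset = /h/, preceding coda = /hk/.
σ2/σ3 boundary: /fsm/; trying suffixes from longest down, /sm/ is the first permitted one, so coda /f/ | onset /sm/.
σ3/σ4 boundary: /kbfl/; trying suffixes from longest down, /fl/ is the first permitted one, so coda /kb/ | onset /fl/.
Putting it together: vehk.hef.smokb.flit.
Syllable 1 is /vehk/ with coda /hk/, so it is closed.

closed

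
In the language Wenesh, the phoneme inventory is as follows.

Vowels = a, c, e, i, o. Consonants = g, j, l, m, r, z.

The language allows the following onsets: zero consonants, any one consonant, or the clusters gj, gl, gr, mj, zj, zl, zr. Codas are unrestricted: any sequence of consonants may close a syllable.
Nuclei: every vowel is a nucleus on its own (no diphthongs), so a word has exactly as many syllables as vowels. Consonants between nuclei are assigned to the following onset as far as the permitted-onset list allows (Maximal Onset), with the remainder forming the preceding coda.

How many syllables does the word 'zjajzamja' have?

3

Vowels present: a, a, a; each is a nucleus, giving 3 syllables.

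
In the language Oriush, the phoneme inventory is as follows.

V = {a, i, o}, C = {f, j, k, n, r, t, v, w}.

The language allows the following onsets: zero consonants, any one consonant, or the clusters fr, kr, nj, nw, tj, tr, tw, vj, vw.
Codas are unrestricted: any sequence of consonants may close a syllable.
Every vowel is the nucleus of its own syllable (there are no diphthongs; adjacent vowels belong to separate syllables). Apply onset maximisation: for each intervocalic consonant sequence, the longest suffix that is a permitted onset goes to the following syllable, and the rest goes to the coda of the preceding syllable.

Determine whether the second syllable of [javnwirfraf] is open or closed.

closed

Vowels present: a, i, a; each is a nucleus, giving 3 syllables.
/a…i/ gap (V1→V2): /vnw/ — longest licit onset from the right is /nw/, leaving /v/ as coda.
/i…a/ gap (V2→V3): cluster /rfr/ — the longest permitted-onset suffix is /fr/; onset = /fr/, preceding coda = /r/.
Syllabification: jav.nwir.fraf.
Syllable 2 is /nwir/ with coda /r/, so it is closed.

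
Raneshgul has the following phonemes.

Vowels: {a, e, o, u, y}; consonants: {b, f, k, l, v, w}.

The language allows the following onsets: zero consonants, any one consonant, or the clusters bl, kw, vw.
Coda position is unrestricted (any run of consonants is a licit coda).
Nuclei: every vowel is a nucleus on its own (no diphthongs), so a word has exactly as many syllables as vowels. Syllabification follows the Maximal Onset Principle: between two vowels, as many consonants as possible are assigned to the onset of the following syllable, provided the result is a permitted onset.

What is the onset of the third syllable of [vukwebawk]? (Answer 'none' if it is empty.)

Nuclei (vowels): u, e, a → 3 syllables.
/u…e/ gap (V1→V2): /kw/ is a licit onset in full, so it all attaches to the next syllable.
/e…a/ gap (V2→V3): just /b/ — single C goes to the following onset.
Result: vu.kwe.bawk.
Syllable 3 is /bawk/: onset /b/, nucleus /a/, coda /wk/.

b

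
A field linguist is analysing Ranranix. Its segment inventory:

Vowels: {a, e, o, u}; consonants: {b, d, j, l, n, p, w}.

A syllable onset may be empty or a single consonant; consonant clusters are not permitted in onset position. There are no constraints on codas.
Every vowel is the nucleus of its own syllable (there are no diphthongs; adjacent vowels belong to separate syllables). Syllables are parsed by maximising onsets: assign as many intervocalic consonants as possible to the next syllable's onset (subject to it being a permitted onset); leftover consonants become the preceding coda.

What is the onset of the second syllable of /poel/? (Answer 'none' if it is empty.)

Vowels present: o, e; each is a nucleus, giving 2 syllables.
Between /o/ (V1) and /e/ (V2): no consonants, so the boundary falls immediately after /o/.
Syllabification: po.el.
Syllable 2 is /el/: onset ∅, nucleus /e/, coda /l/.

none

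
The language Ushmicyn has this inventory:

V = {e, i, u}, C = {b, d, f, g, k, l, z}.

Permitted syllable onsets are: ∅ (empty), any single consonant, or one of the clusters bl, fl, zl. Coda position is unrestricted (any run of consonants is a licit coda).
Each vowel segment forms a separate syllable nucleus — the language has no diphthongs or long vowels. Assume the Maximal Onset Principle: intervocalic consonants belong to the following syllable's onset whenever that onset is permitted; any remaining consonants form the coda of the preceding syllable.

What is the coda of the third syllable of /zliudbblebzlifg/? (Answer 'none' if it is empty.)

The vowels are i, u, e, i — 4 nuclei, so 4 syllables.
V1 /i/ – V2 /u/: nothing intervenes; syllable break is V.V.
V2 /u/ – V3 /e/: /dbbl/; trying suffixes from longest down, /bl/ is the first permitted one, so coda /db/ | onset /bl/.
V3 /e/ – V4 /i/: cluster /bzl/ — the longest permitted-onset suffix is /zl/; onset = /zl/, preceding coda = /b/.
Result: zli.udb.bleb.zlifg.
Syllable 3 is /bleb/: onset /bl/, nucleus /e/, coda /b/.

b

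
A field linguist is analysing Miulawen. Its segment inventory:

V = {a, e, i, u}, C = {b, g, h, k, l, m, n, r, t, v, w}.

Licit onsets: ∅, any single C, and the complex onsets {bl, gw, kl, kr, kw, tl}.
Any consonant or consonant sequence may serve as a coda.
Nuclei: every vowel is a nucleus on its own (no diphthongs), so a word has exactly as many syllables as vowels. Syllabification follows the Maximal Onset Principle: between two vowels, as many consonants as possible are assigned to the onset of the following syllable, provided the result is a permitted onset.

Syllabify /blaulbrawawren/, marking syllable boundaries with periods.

bla.ulb.ra.waw.ren

Nuclei (vowels): a, u, a, a, e → 5 syllables.
V1 /a/ – V2 /u/: hiatus — the boundary sits between the two vowels.
V2 /u/ – V3 /a/: /lbr/ splits as /lb/ + /r/ (/r/ is the longest suffix that is a licit onset).
V3 /a/ – V4 /a/: /w/ → onset of the next syllable (single consonants are always licit onsets).
V4 /a/ – V5 /e/: /wr/ — longest licit onset from the right is /r/, leaving /w/ as coda.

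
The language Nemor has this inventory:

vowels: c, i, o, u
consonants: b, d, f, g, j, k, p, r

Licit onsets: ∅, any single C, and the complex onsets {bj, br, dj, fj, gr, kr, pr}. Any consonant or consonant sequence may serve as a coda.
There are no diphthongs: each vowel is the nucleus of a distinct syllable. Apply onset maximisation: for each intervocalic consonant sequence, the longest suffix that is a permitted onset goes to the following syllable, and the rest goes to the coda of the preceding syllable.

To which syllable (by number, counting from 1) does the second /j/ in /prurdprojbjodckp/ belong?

3

The vowels are u, o, o, c — 4 nuclei, so 4 syllables.
/u…o/ gap (V1→V2): /rdpr/; trying suffixes from longest down, /pr/ is the first permitted one, so coda /rd/ | onset /pr/.
/o…o/ gap (V2→V3): /jbj/ — longest licit onset from the right is /bj/, leaving /j/ as coda.
/o…c/ gap (V3→V4): /d/ is a single consonant, so it becomes the next onset.
So the parse is prurd.proj.bjo.dckp.
The second /j/ is in the onset of syllable 3 (/bjo/).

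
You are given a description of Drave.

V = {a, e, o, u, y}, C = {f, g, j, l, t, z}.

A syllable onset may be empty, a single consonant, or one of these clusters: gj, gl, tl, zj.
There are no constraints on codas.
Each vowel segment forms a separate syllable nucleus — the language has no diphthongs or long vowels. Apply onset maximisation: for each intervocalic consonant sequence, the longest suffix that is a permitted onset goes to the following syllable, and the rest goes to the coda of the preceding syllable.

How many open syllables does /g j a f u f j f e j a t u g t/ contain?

3

The vowels are a, u, e, a, u — 5 nuclei, so 5 syllables.
V1 /a/ – V2 /u/: just /f/ — single C goes to the following onset.
V2 /u/ – V3 /e/: cluster /fjf/ — the longest permitted-onset suffix is /f/; onset = /f/, preceding coda = /fj/.
V3 /e/ – V4 /a/: /j/ is a single consonant, so it becomes the next onset.
V4 /a/ – V5 /u/: just /t/ — single C goes to the following onset.
So the parse is gja.fufj.fe.ja.tugt.
Classifying each syllable: /gja/ (open), /fufj/ (closed), /fe/ (open), /ja/ (open), /tugt/ (closed).
Open syllables: 3.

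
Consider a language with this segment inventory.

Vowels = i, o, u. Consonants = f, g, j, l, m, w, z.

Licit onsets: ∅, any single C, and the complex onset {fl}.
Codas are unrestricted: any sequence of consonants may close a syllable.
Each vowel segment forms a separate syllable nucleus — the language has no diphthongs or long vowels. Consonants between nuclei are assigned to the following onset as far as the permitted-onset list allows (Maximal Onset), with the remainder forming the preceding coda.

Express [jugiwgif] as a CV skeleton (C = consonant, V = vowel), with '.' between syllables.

The vowels are u, i, i — 3 nuclei, so 3 syllables.
/u…i/ gap (V1→V2): just /g/ — single C goes to the following onset.
/i…i/ gap (V2→V3): cluster /wg/ — the longest permitted-onset suffix is /g/; onset = /g/, preceding coda = /w/.
Putting it together: ju.giw.gif.
Mapping each syllable to C/V: /ju/ → CV, /giw/ → CVC, /gif/ → CVC.

CV.CVC.CVC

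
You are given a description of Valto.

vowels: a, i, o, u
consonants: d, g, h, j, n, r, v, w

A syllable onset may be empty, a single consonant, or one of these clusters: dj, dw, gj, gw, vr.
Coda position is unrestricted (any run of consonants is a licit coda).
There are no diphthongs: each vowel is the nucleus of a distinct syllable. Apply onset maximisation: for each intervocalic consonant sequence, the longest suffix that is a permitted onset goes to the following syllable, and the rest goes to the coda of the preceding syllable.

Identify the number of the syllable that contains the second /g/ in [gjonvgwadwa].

Nuclei (vowels): o, a, a → 3 syllables.
/o…a/ gap (V1→V2): /nvgw/ — longest licit onset from the right is /gw/, leaving /nv/ as coda.
/a…a/ gap (V2→V3): cluster /dw/ — /dw/ is itself a permitted onset, so the whole cluster goes right; preceding coda = ∅.
Syllabification: gjonv.gwa.dwa.
The second /g/ is in the onset of syllable 2 (/gwa/).

2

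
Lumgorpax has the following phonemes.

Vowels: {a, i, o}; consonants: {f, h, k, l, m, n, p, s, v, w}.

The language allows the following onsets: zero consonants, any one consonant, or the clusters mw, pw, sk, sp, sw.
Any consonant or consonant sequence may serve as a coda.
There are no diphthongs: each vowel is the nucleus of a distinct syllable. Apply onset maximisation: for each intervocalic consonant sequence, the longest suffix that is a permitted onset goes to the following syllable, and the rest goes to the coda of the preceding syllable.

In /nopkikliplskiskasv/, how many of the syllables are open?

1

Nuclei (vowels): o, i, i, i, a → 5 syllables.
σ1/σ2 boundary: cluster /pk/ — the longest permitted-onset suffix is /k/; onset = /k/, preceding coda = /p/.
σ2/σ3 boundary: /kl/; trying suffixes from longest down, /l/ is the first permitted one, so coda /k/ | onset /l/.
σ3/σ4 boundary: cluster /plsk/ — the longest permitted-onset suffix is /sk/; onset = /sk/, preceding coda = /pl/.
σ4/σ5 boundary: /sk/ is a licit onset in full, so it all attaches to the next syllable.
So the parse is nop.kik.lipl.ski.skasv.
Classifying each syllable: /nop/ (closed), /kik/ (closed), /lipl/ (closed), /ski/ (open), /skasv/ (closed).
Open syllables: 1.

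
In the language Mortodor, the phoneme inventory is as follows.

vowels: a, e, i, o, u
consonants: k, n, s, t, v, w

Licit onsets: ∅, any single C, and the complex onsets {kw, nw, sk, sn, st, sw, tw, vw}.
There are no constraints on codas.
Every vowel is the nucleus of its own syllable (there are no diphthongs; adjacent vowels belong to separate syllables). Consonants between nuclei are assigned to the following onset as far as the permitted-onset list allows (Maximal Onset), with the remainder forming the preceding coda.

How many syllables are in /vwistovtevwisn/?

4

Nuclei (vowels): i, o, e, i → 4 syllables.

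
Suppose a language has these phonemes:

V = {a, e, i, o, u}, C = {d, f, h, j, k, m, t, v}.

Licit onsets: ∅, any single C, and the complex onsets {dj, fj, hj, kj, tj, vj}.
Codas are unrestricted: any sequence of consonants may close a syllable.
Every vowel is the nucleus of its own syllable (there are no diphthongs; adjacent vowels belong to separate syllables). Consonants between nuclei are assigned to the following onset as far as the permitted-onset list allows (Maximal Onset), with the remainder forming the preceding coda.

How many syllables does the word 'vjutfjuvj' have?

The vowels are u, u — 2 nuclei, so 2 syllables.

2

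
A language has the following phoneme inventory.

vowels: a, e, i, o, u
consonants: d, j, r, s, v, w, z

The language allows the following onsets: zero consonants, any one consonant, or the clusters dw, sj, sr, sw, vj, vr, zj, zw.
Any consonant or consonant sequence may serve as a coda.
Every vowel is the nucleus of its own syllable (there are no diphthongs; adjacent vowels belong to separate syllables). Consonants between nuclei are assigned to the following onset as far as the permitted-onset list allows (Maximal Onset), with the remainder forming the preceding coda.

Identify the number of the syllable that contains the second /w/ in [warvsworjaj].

The vowels are a, o, a — 3 nuclei, so 3 syllables.
/a…o/ gap (V1→V2): cluster /rvsw/ — the longest permitted-onset suffix is /sw/; onset = /sw/, preceding coda = /rv/.
/o…a/ gap (V2→V3): /rj/; trying suffixes from longest down, /j/ is the first permitted one, so coda /r/ | onset /j/.
Putting it together: warv.swor.jaj.
The second /w/ is in the onset of syllable 2 (/swor/).

2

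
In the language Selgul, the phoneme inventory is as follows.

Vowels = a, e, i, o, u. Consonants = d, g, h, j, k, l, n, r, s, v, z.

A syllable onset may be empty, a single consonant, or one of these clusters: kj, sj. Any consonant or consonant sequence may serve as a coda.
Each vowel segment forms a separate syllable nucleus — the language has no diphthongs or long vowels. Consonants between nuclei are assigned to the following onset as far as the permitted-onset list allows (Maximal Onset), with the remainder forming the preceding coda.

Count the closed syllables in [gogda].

Nuclei (vowels): o, a → 2 syllables.
V1 /o/ – V2 /a/: /gd/ splits as /g/ + /d/ (/d/ is the longest suffix that is a licit onset).
Syllabification: gog.da.
Classifying each syllable: /gog/ (closed), /da/ (open).
Closed syllables: 1.

1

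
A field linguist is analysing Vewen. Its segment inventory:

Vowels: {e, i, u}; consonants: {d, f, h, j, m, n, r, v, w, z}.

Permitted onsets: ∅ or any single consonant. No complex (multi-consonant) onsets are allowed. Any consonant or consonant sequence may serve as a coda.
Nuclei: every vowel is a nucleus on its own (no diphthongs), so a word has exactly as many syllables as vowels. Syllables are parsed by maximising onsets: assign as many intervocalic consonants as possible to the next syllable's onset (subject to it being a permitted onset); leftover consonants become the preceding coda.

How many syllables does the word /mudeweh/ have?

The vowels are u, e, e — 3 nuclei, so 3 syllables.

3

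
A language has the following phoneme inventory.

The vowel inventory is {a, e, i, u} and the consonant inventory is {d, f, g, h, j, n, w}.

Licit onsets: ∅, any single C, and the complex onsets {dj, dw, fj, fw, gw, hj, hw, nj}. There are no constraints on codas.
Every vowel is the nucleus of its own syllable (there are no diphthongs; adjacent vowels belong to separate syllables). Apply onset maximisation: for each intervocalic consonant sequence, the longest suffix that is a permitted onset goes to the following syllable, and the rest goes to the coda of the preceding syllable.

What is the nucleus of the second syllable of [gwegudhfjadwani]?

The vowels are e, u, a, a, i — 5 nuclei, so 5 syllables.
The second nucleus (vowel 2 from the left) is /u/.

u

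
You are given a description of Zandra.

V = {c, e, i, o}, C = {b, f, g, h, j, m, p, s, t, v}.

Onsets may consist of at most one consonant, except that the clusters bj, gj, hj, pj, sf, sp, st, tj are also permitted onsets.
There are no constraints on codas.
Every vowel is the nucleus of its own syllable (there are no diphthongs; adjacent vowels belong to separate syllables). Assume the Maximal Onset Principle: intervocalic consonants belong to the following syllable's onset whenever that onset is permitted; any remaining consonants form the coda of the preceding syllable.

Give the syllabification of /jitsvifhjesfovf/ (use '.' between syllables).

The vowels are i, i, e, o — 4 nuclei, so 4 syllables.
σ1/σ2 boundary: /tsv/ — longest licit onset from the right is /v/, leaving /ts/ as coda.
σ2/σ3 boundary: cluster /fhj/ — the longest permitted-onset suffix is /hj/; onset = /hj/, preceding coda = /f/.
σ3/σ4 boundary: cluster /sf/ — /sf/ is itself a permitted onset, so the whole cluster goes right; preceding coda = ∅.

jits.vif.hje.sfovf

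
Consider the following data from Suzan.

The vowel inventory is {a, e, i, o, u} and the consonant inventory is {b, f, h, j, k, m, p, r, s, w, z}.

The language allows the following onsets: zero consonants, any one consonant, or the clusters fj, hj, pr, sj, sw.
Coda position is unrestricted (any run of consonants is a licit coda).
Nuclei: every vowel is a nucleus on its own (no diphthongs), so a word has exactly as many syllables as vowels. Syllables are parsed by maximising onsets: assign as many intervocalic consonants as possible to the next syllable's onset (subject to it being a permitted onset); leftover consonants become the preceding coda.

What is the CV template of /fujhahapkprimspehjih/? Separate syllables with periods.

CVC.CV.CVCC.CCVCC.CV.CCVC

The vowels are u, a, a, i, e, i — 6 nuclei, so 6 syllables.
/u…a/ gap (V1→V2): /jh/ splits as /j/ + /h/ (/h/ is the longest suffix that is a licit onset).
/a…a/ gap (V2→V3): /h/ is a single consonant, so it becomes the next onset.
/a…i/ gap (V3→V4): cluster /pkpr/ — the longest permitted-onset suffix is /pr/; onset = /pr/, preceding coda = /pk/.
/i…e/ gap (V4→V5): cluster /msp/ — the longest permitted-onset suffix is /p/; onset = /p/, preceding coda = /ms/.
/e…i/ gap (V5→V6): /hj/ — entire cluster is a permitted onset → onset /hj/, coda ∅.
Result: fuj.ha.hapk.prims.pe.hjih.
Mapping each syllable to C/V: /fuj/ → CVC, /ha/ → CV, /hapk/ → CVCC, /prims/ → CCVCC, /pe/ → CV, /hjih/ → CCVC.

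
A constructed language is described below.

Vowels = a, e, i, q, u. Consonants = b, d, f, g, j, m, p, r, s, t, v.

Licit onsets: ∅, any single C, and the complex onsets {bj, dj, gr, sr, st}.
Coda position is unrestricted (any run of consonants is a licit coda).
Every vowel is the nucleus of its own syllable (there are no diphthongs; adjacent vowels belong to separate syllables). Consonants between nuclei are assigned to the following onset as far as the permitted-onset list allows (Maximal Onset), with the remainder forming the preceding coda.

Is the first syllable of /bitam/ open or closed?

open

Vowels present: i, a; each is a nucleus, giving 2 syllables.
/i…a/ gap (V1→V2): /t/ → onset of the next syllable (single consonants are always licit onsets).
Putting it together: bi.tam.
Syllable 1 is /bi/; it ends in its nucleus with no coda, so it is open.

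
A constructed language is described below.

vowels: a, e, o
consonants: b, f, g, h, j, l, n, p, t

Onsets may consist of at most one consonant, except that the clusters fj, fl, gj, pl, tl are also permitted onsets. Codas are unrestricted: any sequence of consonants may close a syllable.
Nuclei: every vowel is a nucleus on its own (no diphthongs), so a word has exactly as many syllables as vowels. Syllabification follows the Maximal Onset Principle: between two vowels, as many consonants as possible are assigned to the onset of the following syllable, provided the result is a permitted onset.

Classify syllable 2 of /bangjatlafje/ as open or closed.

Vowels present: a, a, a, e; each is a nucleus, giving 4 syllables.
Between /a/ (V1) and /a/ (V2): /ngj/ — longest licit onset from the right is /gj/, leaving /n/ as coda.
Between /a/ (V2) and /a/ (V3): cluster /tl/ — /tl/ is itself a permitted onset, so the whole cluster goes right; preceding coda = ∅.
Between /a/ (V3) and /e/ (V4): /fj/ — entire cluster is a permitted onset → onset /fj/, coda ∅.
Syllabification: ban.gja.tla.fje.
Syllable 2 is /gja/; it ends in its nucleus with no coda, so it is open.

open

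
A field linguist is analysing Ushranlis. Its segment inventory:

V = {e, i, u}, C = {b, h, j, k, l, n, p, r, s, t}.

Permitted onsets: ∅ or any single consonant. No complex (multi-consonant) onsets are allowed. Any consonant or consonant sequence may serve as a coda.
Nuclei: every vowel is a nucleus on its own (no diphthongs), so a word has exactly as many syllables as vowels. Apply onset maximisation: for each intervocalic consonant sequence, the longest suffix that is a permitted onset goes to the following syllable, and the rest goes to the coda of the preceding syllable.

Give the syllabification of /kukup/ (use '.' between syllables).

The vowels are u, u — 2 nuclei, so 2 syllables.
V1 /u/ – V2 /u/: /k/ → onset of the next syllable (single consonants are always licit onsets).

ku.kup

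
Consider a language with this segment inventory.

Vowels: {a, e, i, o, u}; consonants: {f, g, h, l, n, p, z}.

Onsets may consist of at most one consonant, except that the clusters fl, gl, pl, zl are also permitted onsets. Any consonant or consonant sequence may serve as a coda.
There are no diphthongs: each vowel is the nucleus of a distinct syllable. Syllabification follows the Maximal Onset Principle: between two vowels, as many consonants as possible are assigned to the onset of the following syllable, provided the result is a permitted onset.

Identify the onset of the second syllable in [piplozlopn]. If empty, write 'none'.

pl

Nuclei (vowels): i, o, o → 3 syllables.
/i…o/ gap (V1→V2): /pl/ — entire cluster is a permitted onset → onset /pl/, coda ∅.
/o…o/ gap (V2→V3): /zl/ is a licit onset in full, so it all attaches to the next syllable.
So the parse is pi.plo.zlopn.
Syllable 2 is /plo/: onset /pl/, nucleus /o/, coda ∅.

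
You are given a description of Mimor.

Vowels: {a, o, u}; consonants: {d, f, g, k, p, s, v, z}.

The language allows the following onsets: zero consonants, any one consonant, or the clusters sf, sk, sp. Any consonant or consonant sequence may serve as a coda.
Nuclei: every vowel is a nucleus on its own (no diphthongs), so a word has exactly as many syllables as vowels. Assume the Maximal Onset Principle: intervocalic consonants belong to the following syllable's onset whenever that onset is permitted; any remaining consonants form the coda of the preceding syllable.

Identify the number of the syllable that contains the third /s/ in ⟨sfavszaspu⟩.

Vowels present: a, a, u; each is a nucleus, giving 3 syllables.
/a…a/ gap (V1→V2): /vsz/ splits as /vs/ + /z/ (/z/ is the longest suffix that is a licit onset).
/a…u/ gap (V2→V3): /sp/ is a licit onset in full, so it all attaches to the next syllable.
Putting it together: sfavs.za.spu.
The third /s/ is in the onset of syllable 3 (/spu/).

3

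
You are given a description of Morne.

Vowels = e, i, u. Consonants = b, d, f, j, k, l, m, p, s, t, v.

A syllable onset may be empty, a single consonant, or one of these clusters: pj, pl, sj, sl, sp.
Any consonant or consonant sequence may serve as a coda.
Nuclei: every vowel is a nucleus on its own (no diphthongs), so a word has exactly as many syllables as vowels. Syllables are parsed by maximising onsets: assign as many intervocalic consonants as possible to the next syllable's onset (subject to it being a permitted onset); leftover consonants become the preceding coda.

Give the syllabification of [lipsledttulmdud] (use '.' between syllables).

lip.sledt.tulm.dud

Vowels present: i, e, u, u; each is a nucleus, giving 4 syllables.
σ1/σ2 boundary: /psl/; trying suffixes from longest down, /sl/ is the first permitted one, so coda /p/ | onset /sl/.
σ2/σ3 boundary: cluster /dtt/ — the longest permitted-onset suffix is /t/; onset = /t/, preceding coda = /dt/.
σ3/σ4 boundary: cluster /lmd/ — the longest permitted-onset suffix is /d/; onset = /d/, preceding coda = /lm/.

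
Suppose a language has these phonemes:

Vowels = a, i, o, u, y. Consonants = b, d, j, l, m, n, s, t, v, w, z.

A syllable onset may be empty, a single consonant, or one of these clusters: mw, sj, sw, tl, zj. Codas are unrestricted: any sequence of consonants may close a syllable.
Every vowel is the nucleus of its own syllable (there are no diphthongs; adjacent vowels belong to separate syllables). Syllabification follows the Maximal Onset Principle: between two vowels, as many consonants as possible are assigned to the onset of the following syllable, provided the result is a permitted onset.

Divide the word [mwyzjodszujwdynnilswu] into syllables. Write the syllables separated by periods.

mwy.zjods.zujw.dyn.nil.swu

The vowels are y, o, u, y, i, u — 6 nuclei, so 6 syllables.
Between /y/ (V1) and /o/ (V2): /zj/ — entire cluster is a permitted onset → onset /zj/, coda ∅.
Between /o/ (V2) and /u/ (V3): /dsz/; trying suffixes from longest down, /z/ is the first permitted one, so coda /ds/ | onset /z/.
Between /u/ (V3) and /y/ (V4): /jwd/; trying suffixes from longest down, /d/ is the first permitted one, so coda /jw/ | onset /d/.
Between /y/ (V4) and /i/ (V5): /nn/ splits as /n/ + /n/ (/n/ is the longest suffix that is a licit onset).
Between /i/ (V5) and /u/ (V6): /lsw/ — longest licit onset from the right is /sw/, leaving /l/ as coda.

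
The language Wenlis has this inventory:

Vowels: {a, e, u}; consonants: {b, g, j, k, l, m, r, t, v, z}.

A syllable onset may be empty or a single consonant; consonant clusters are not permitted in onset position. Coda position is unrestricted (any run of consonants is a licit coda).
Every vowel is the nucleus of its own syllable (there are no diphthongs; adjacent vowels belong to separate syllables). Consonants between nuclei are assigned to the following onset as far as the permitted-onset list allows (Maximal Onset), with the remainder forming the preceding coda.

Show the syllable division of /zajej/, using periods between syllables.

Vowels present: a, e; each is a nucleus, giving 2 syllables.
Between /a/ (V1) and /e/ (V2): /j/ is a single consonant, so it becomes the next onset.

za.jej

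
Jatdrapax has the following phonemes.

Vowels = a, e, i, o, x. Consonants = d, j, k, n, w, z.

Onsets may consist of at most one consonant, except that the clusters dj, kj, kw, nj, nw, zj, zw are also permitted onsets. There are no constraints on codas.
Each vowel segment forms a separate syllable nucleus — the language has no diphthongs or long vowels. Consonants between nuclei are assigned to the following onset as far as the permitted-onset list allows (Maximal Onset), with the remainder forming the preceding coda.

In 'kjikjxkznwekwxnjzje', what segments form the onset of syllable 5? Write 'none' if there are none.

The vowels are i, x, e, x, e — 5 nuclei, so 5 syllables.
Between /i/ (V1) and /x/ (V2): cluster /kj/ — /kj/ is itself a permitted onset, so the whole cluster goes right; preceding coda = ∅.
Between /x/ (V2) and /e/ (V3): /kznw/ — longest licit onset from the right is /nw/, leaving /kz/ as coda.
Between /e/ (V3) and /x/ (V4): cluster /kw/ — /kw/ is itself a permitted onset, so the whole cluster goes right; preceding coda = ∅.
Between /x/ (V4) and /e/ (V5): /njzj/; trying suffixes from longest down, /zj/ is the first permitted one, so coda /nj/ | onset /zj/.
So the parse is kji.kjxkz.nwe.kwxnj.zje.
Syllable 5 is /zje/: onset /zj/, nucleus /e/, coda ∅.

zj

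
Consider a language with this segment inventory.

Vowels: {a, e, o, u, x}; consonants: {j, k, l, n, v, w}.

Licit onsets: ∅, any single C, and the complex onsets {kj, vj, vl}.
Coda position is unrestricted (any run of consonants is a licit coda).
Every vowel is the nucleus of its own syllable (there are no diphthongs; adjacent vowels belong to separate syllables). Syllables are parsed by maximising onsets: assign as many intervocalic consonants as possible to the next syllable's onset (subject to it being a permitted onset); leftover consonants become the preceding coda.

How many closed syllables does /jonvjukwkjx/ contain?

Vowels present: o, u, x; each is a nucleus, giving 3 syllables.
Between /o/ (V1) and /u/ (V2): /nvj/ — longest licit onset from the right is /vj/, leaving /n/ as coda.
Between /u/ (V2) and /x/ (V3): /kwkj/ splits as /kw/ + /kj/ (/kj/ is the longest suffix that is a licit onset).
Putting it together: jon.vjukw.kjx.
Classifying each syllable: /jon/ (closed), /vjukw/ (closed), /kjx/ (open).
Closed syllables: 2.

2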